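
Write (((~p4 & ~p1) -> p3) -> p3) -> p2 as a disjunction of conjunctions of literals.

(((~p4 & ~p1) -> p3) -> p3) -> p2
≡ ~(((~p4 & ~p1) -> p3) -> p3) | p2   (eliminate ->)
≡ ~(~((~p4 & ~p1) -> p3) | p3) | p2   (eliminate ->)
≡ ~(~(~(~p4 & ~p1) | p3) | p3) | p2   (eliminate ->)
≡ (~~(~(~p4 & ~p1) | p3) & ~p3) | p2   (De Morgan)
≡ ((~(~p4 & ~p1) | p3) & ~p3) | p2   (double negation)
≡ ((~~p4 | ~~p1 | p3) & ~p3) | p2   (De Morgan)
≡ ((p4 | ~~p1 | p3) & ~p3) | p2   (double negation)
≡ ((p4 | p1 | p3) & ~p3) | p2   (double negation)
≡ (p4 & ~p3) | (p1 & ~p3) | (p3 & ~p3) | p2   (distribute & over |)
≡ (p4 & ~p3) | (p1 & ~p3) | p2   (simplify)

(p4 & ~p3) | (p1 & ~p3) | p2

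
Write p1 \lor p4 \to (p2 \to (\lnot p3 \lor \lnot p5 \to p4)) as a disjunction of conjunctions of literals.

\lnot p1 \land \lnot p4 \lor \lnot p2 \lor p3 \land p5 \lor p4

p1 \lor p4 \to (p2 \to (\lnot p3 \lor \lnot p5 \to p4))
≡ \lnot (p1 \lor p4) \lor (p2 \to (\lnot p3 \lor \lnot p5 \to p4))   [eliminate \to]
≡ \lnot (p1 \lor p4) \lor \lnot p2 \lor (\lnot p3 \lor \lnot p5 \to p4)   [eliminate \to]
≡ \lnot (p1 \lor p4) \lor \lnot p2 \lor \lnot (\lnot p3 \lor \lnot p5) \lor p4   [eliminate \to]
≡ \lnot p1 \land \lnot p4 \lor \lnot p2 \lor \lnot (\lnot p3 \lor \lnot p5) \lor p4   [De Morgan]
≡ \lnot p1 \land \lnot p4 \lor \lnot p2 \lor \lnot \lnot p3 \land \lnot \lnot p5 \lor p4   [De Morgan]
≡ \lnot p1 \land \lnot p4 \lor \lnot p2 \lor p3 \land \lnot \lnot p5 \lor p4   [double negation]
≡ \lnot p1 \land \lnot p4 \lor \lnot p2 \lor p3 \land p5 \lor p4   [double negation]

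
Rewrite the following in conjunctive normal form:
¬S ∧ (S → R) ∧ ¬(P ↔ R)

¬S ∧ (P ∨ R) ∧ (¬R ∨ ¬P)

¬S ∧ (S → R) ∧ ¬(P ↔ R)
≡ ¬S ∧ (¬S ∨ R) ∧ ¬(P ↔ R)   [eliminate →]
≡ ¬S ∧ (¬S ∨ R) ∧ ¬((P → R) ∧ (R → P))   [eliminate ↔]
≡ ¬S ∧ (¬S ∨ R) ∧ ¬((¬P ∨ R) ∧ (R → P))   [eliminate →]
≡ ¬S ∧ (¬S ∨ R) ∧ ¬((¬P ∨ R) ∧ (¬R ∨ P))   [eliminate →]
≡ ¬S ∧ (¬S ∨ R) ∧ (¬(¬P ∨ R) ∨ ¬(¬R ∨ P))   [De Morgan]
≡ ¬S ∧ (¬S ∨ R) ∧ ((¬¬P ∧ ¬R) ∨ ¬(¬R ∨ P))   [De Morgan]
≡ ¬S ∧ (¬S ∨ R) ∧ ((P ∧ ¬R) ∨ ¬(¬R ∨ P))   [double negation]
≡ ¬S ∧ (¬S ∨ R) ∧ ((P ∧ ¬R) ∨ (¬¬R ∧ ¬P))   [De Morgan]
≡ ¬S ∧ (¬S ∨ R) ∧ ((P ∧ ¬R) ∨ (R ∧ ¬P))   [double negation]
≡ ¬S ∧ (¬S ∨ R) ∧ (P ∨ R) ∧ (P ∨ ¬P) ∧ (¬R ∨ R) ∧ (¬R ∨ ¬P)   [distribute ∨ over ∧]
≡ ¬S ∧ (P ∨ R) ∧ (¬R ∨ ¬P)   [simplify]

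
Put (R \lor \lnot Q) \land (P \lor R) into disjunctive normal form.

(R \lor \lnot Q) \land (P \lor R)
≡ (R \land P) \lor (R \land R) \lor (\lnot Q \land P) \lor (\lnot Q \land R)   [distribute \land over \lor]
≡ R \lor (\lnot Q \land P)   [simplify]

R \lor (\lnot Q \land P)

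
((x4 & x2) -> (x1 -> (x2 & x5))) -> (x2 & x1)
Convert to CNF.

((x4 & x2) -> (x1 -> (x2 & x5))) -> (x2 & x1)
⇔ ~((x4 & x2) -> (x1 -> (x2 & x5))) | (x2 & x1)   [eliminate ->]
⇔ ~(~(x4 & x2) | (x1 -> (x2 & x5))) | (x2 & x1)   [eliminate ->]
⇔ ~(~(x4 & x2) | ~x1 | (x2 & x5)) | (x2 & x1)   [eliminate ->]
⇔ (~~(x4 & x2) & ~~x1 & ~(x2 & x5)) | (x2 & x1)   [De Morgan]
⇔ (x4 & x2 & ~~x1 & ~(x2 & x5)) | (x2 & x1)   [double negation]
⇔ (x4 & x2 & x1 & ~(x2 & x5)) | (x2 & x1)   [double negation]
⇔ (x4 & x2 & x1 & (~x2 | ~x5)) | (x2 & x1)   [De Morgan]
⇔ (x4 | x2) & (x4 | x1) & (x2 | x2) & (x2 | x1) & (x1 | x2) & (x1 | x1) & (~x2 | ~x5 | x2) & (~x2 | ~x5 | x1)   [distribute | over &]
⇔ x2 & x1   [simplify]

x2 & x1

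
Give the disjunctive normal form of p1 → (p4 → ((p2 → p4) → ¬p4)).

p1 → (p4 → ((p2 → p4) → ¬p4))
≡ ¬p1 ∨ (p4 → ((p2 → p4) → ¬p4))   [eliminate →]
≡ ¬p1 ∨ ¬p4 ∨ ((p2 → p4) → ¬p4)   [eliminate →]
≡ ¬p1 ∨ ¬p4 ∨ ¬(p2 → p4) ∨ ¬p4   [eliminate →]
≡ ¬p1 ∨ ¬p4 ∨ ¬(¬p2 ∨ p4) ∨ ¬p4   [eliminate →]
≡ ¬p1 ∨ ¬p4 ∨ (¬¬p2 ∧ ¬p4) ∨ ¬p4   [De Morgan]
≡ ¬p1 ∨ ¬p4 ∨ (p2 ∧ ¬p4) ∨ ¬p4   [double negation]
≡ ¬p1 ∨ ¬p4   [simplify]

¬p1 ∨ ¬p4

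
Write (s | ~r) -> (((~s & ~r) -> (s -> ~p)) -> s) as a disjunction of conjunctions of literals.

(~s & r) | s

(s | ~r) -> (((~s & ~r) -> (s -> ~p)) -> s)
≡ ~(s | ~r) | (((~s & ~r) -> (s -> ~p)) -> s)   (eliminate ->)
≡ ~(s | ~r) | ~((~s & ~r) -> (s -> ~p)) | s   (eliminate ->)
≡ ~(s | ~r) | ~(~(~s & ~r) | (s -> ~p)) | s   (eliminate ->)
≡ ~(s | ~r) | ~(~(~s & ~r) | ~s | ~p) | s   (eliminate ->)
≡ (~s & ~~r) | ~(~(~s & ~r) | ~s | ~p) | s   (De Morgan)
≡ (~s & r) | ~(~(~s & ~r) | ~s | ~p) | s   (double negation)
≡ (~s & r) | (~~(~s & ~r) & ~~s & ~~p) | s   (De Morgan)
≡ (~s & r) | (~s & ~r & ~~s & ~~p) | s   (double negation)
≡ (~s & r) | (~s & ~r & s & ~~p) | s   (double negation)
≡ (~s & r) | (~s & ~r & s & p) | s   (double negation)
≡ (~s & r) | s   (simplify)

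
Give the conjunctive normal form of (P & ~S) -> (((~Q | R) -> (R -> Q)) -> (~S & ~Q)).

~P | S | ~Q

(P & ~S) -> (((~Q | R) -> (R -> Q)) -> (~S & ~Q))
≡ ~(P & ~S) | (((~Q | R) -> (R -> Q)) -> (~S & ~Q))   — eliminate ->
≡ ~(P & ~S) | ~((~Q | R) -> (R -> Q)) | (~S & ~Q)   — eliminate ->
≡ ~(P & ~S) | ~(~(~Q | R) | (R -> Q)) | (~S & ~Q)   — eliminate ->
≡ ~(P & ~S) | ~(~(~Q | R) | ~R | Q) | (~S & ~Q)   — eliminate ->
≡ ~P | ~~S | ~(~(~Q | R) | ~R | Q) | (~S & ~Q)   — De Morgan
≡ ~P | S | ~(~(~Q | R) | ~R | Q) | (~S & ~Q)   — double negation
≡ ~P | S | (~~(~Q | R) & ~~R & ~Q) | (~S & ~Q)   — De Morgan
≡ ~P | S | ((~Q | R) & ~~R & ~Q) | (~S & ~Q)   — double negation
≡ ~P | S | ((~Q | R) & R & ~Q) | (~S & ~Q)   — double negation
≡ (~P | S | ~Q | R | ~S) & (~P | S | ~Q | R | ~Q) & (~P | S | R | ~S) & (~P | S | R | ~Q) & (~P | S | ~Q | ~S) & (~P | S | ~Q | ~Q)   — distribute | over &
≡ ~P | S | ~Q   — simplify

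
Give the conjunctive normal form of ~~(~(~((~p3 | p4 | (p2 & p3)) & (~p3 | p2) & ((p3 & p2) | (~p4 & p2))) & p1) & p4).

~~(~(~((~p3 | p4 | (p2 & p3)) & (~p3 | p2) & ((p3 & p2) | (~p4 & p2))) & p1) & p4)
≡ ~(~((~p3 | p4 | (p2 & p3)) & (~p3 | p2) & ((p3 & p2) | (~p4 & p2))) & p1) & p4   (double negation)
≡ (~~((~p3 | p4 | (p2 & p3)) & (~p3 | p2) & ((p3 & p2) | (~p4 & p2))) | ~p1) & p4   (De Morgan)
≡ (((~p3 | p4 | (p2 & p3)) & (~p3 | p2) & ((p3 & p2) | (~p4 & p2))) | ~p1) & p4   (double negation)
≡ (~p3 | p4 | p2 | ~p1) & (~p3 | p4 | p3 | ~p1) & (~p3 | p2 | ~p1) & (p3 | ~p4 | ~p1) & (p3 | p2 | ~p1) & (p2 | ~p4 | ~p1) & (p2 | p2 | ~p1) & p4   (distribute | over &)
≡ (p3 | ~p4 | ~p1) & (p2 | ~p1) & p4   (simplify)

(p3 | ~p4 | ~p1) & (p2 | ~p1) & p4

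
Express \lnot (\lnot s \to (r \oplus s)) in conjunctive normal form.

\lnot (\lnot s \to (r \oplus s))
= \lnot (\lnot \lnot s \lor (r \oplus s))   [eliminate \to]
= \lnot (\lnot \lnot s \lor ((r \lor s) \land \lnot (r \land s)))   [expand \oplus]
= \lnot \lnot \lnot s \land \lnot ((r \lor s) \land \lnot (r \land s))   [De Morgan]
= \lnot s \land \lnot ((r \lor s) \land \lnot (r \land s))   [double negation]
= \lnot s \land (\lnot (r \lor s) \lor \lnot \lnot (r \land s))   [De Morgan]
= \lnot s \land ((\lnot r \land \lnot s) \lor \lnot \lnot (r \land s))   [De Morgan]
= \lnot s \land ((\lnot r \land \lnot s) \lor (r \land s))   [double negation]
= \lnot s \land (\lnot r \lor r) \land (\lnot r \lor s) \land (\lnot s \lor r) \land (\lnot s \lor s)   [distribute \lor over \land]
= \lnot s \land (\lnot r \lor s)   [simplify]

\lnot s \land (\lnot r \lor s)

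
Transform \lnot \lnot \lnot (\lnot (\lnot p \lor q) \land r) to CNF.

\lnot \lnot \lnot (\lnot (\lnot p \lor q) \land r)
≡ \lnot (\lnot (\lnot p \lor q) \land r)   (double negation)
≡ \lnot \lnot (\lnot p \lor q) \lor \lnot r   (De Morgan)
≡ \lnot p \lor q \lor \lnot r   (double negation)

\lnot p \lor q \lor \lnot r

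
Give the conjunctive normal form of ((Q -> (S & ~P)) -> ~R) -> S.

((Q -> (S & ~P)) -> ~R) -> S
⇔ ~((Q -> (S & ~P)) -> ~R) | S   — eliminate ->
⇔ ~(~(Q -> (S & ~P)) | ~R) | S   — eliminate ->
⇔ ~(~(~Q | (S & ~P)) | ~R) | S   — eliminate ->
⇔ (~~(~Q | (S & ~P)) & ~~R) | S   — De Morgan
⇔ ((~Q | (S & ~P)) & ~~R) | S   — double negation
⇔ ((~Q | (S & ~P)) & R) | S   — double negation
⇔ (~Q | S | S) & (~Q | ~P | S) & (R | S)   — distribute | over &
⇔ (~Q | S) & (R | S)   — simplify

(~Q | S) & (R | S)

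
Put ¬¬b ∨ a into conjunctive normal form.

b ∨ a

¬¬b ∨ a
≡ b ∨ a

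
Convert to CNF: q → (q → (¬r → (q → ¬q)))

¬q ∨ r

q → (q → (¬r → (q → ¬q)))
≡ ¬q ∨ (q → (¬r → (q → ¬q)))   (eliminate →)
≡ ¬q ∨ ¬q ∨ (¬r → (q → ¬q))   (eliminate →)
≡ ¬q ∨ ¬q ∨ ¬¬r ∨ (q → ¬q)   (eliminate →)
≡ ¬q ∨ ¬q ∨ ¬¬r ∨ ¬q ∨ ¬q   (eliminate →)
≡ ¬q ∨ ¬q ∨ r ∨ ¬q ∨ ¬q   (double negation)
≡ ¬q ∨ r   (simplify)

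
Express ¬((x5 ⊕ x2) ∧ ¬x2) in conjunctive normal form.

¬x5 ∨ x2

¬((x5 ⊕ x2) ∧ ¬x2)
≡ ¬((x5 ∨ x2) ∧ ¬(x5 ∧ x2) ∧ ¬x2)   [expand ⊕]
≡ ¬(x5 ∨ x2) ∨ ¬¬(x5 ∧ x2) ∨ ¬¬x2   [De Morgan]
≡ (¬x5 ∧ ¬x2) ∨ ¬¬(x5 ∧ x2) ∨ ¬¬x2   [De Morgan]
≡ (¬x5 ∧ ¬x2) ∨ (x5 ∧ x2) ∨ ¬¬x2   [double negation]
≡ (¬x5 ∧ ¬x2) ∨ (x5 ∧ x2) ∨ x2   [double negation]
≡ (¬x5 ∨ x5 ∨ x2) ∧ (¬x5 ∨ x2 ∨ x2) ∧ (¬x2 ∨ x5 ∨ x2) ∧ (¬x2 ∨ x2 ∨ x2)   [distribute ∨ over ∧]
≡ ¬x5 ∨ x2   [simplify]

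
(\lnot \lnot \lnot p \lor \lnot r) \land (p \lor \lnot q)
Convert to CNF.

(\lnot \lnot \lnot p \lor \lnot r) \land (p \lor \lnot q)
= (\lnot p \lor \lnot r) \land (p \lor \lnot q)   [double negation]

(\lnot p \lor \lnot r) \land (p \lor \lnot q)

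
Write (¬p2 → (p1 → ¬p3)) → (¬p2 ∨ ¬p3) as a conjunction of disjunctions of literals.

(¬p2 → (p1 → ¬p3)) → (¬p2 ∨ ¬p3)
≡ ¬(¬p2 → (p1 → ¬p3)) ∨ ¬p2 ∨ ¬p3   [eliminate →]
≡ ¬(¬¬p2 ∨ (p1 → ¬p3)) ∨ ¬p2 ∨ ¬p3   [eliminate →]
≡ ¬(¬¬p2 ∨ ¬p1 ∨ ¬p3) ∨ ¬p2 ∨ ¬p3   [eliminate →]
≡ (¬¬¬p2 ∧ ¬¬p1 ∧ ¬¬p3) ∨ ¬p2 ∨ ¬p3   [De Morgan]
≡ (¬p2 ∧ ¬¬p1 ∧ ¬¬p3) ∨ ¬p2 ∨ ¬p3   [double negation]
≡ (¬p2 ∧ p1 ∧ ¬¬p3) ∨ ¬p2 ∨ ¬p3   [double negation]
≡ (¬p2 ∧ p1 ∧ p3) ∨ ¬p2 ∨ ¬p3   [double negation]
≡ (¬p2 ∨ ¬p2 ∨ ¬p3) ∧ (p1 ∨ ¬p2 ∨ ¬p3) ∧ (p3 ∨ ¬p2 ∨ ¬p3)   [distribute ∨ over ∧]
≡ ¬p2 ∨ ¬p3   [simplify]

¬p2 ∨ ¬p3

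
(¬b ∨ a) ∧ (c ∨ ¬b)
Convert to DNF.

¬b ∨ (a ∧ c)

(¬b ∨ a) ∧ (c ∨ ¬b)
≡ (¬b ∧ c) ∨ (¬b ∧ ¬b) ∨ (a ∧ c) ∨ (a ∧ ¬b)   (distribute ∧ over ∨)
≡ ¬b ∨ (a ∧ c)   (simplify)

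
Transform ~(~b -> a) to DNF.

~(~b -> a)
≡ ~(~~b | a)   [eliminate ->]
≡ ~~~b & ~a   [De Morgan]
≡ ~b & ~a   [double negation]

~b & ~a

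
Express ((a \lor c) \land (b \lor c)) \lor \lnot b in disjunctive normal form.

(a \land b) \lor c \lor \lnot b

((a \lor c) \land (b \lor c)) \lor \lnot b
⇔ (a \land b) \lor (a \land c) \lor (c \land b) \lor (c \land c) \lor \lnot b   [distribute \land over \lor]
⇔ (a \land b) \lor c \lor \lnot b   [simplify]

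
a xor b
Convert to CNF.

a xor b
= (a | b) & ~(a & b)   — expand xor
= (a | b) & (~a | ~b)   — De Morgan

(a | b) & (~a | ~b)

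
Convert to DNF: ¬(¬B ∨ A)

B ∧ ¬A

¬(¬B ∨ A)
≡ ¬¬B ∧ ¬A   [De Morgan]
≡ B ∧ ¬A   [double negation]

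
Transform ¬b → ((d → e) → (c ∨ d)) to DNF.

b ∨ c ∨ d

¬b → ((d → e) → (c ∨ d))
≡ ¬¬b ∨ ((d → e) → (c ∨ d))   — eliminate →
≡ ¬¬b ∨ ¬(d → e) ∨ c ∨ d   — eliminate →
≡ ¬¬b ∨ ¬(¬d ∨ e) ∨ c ∨ d   — eliminate →
≡ b ∨ ¬(¬d ∨ e) ∨ c ∨ d   — double negation
≡ b ∨ (¬¬d ∧ ¬e) ∨ c ∨ d   — De Morgan
≡ b ∨ (d ∧ ¬e) ∨ c ∨ d   — double negation
≡ b ∨ c ∨ d   — simplify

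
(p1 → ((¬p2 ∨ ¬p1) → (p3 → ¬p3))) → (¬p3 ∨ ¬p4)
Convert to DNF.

(p1 → ((¬p2 ∨ ¬p1) → (p3 → ¬p3))) → (¬p3 ∨ ¬p4)
≡ ¬(p1 → ((¬p2 ∨ ¬p1) → (p3 → ¬p3))) ∨ ¬p3 ∨ ¬p4   (eliminate →)
≡ ¬(¬p1 ∨ ((¬p2 ∨ ¬p1) → (p3 → ¬p3))) ∨ ¬p3 ∨ ¬p4   (eliminate →)
≡ ¬(¬p1 ∨ ¬(¬p2 ∨ ¬p1) ∨ (p3 → ¬p3)) ∨ ¬p3 ∨ ¬p4   (eliminate →)
≡ ¬(¬p1 ∨ ¬(¬p2 ∨ ¬p1) ∨ ¬p3 ∨ ¬p3) ∨ ¬p3 ∨ ¬p4   (eliminate →)
≡ (¬¬p1 ∧ ¬¬(¬p2 ∨ ¬p1) ∧ ¬¬p3 ∧ ¬¬p3) ∨ ¬p3 ∨ ¬p4   (De Morgan)
≡ (p1 ∧ ¬¬(¬p2 ∨ ¬p1) ∧ ¬¬p3 ∧ ¬¬p3) ∨ ¬p3 ∨ ¬p4   (double negation)
≡ (p1 ∧ (¬p2 ∨ ¬p1) ∧ ¬¬p3 ∧ ¬¬p3) ∨ ¬p3 ∨ ¬p4   (double negation)
≡ (p1 ∧ (¬p2 ∨ ¬p1) ∧ p3 ∧ ¬¬p3) ∨ ¬p3 ∨ ¬p4   (double negation)
≡ (p1 ∧ (¬p2 ∨ ¬p1) ∧ p3 ∧ p3) ∨ ¬p3 ∨ ¬p4   (double negation)
≡ (p1 ∧ ¬p2 ∧ p3 ∧ p3) ∨ (p1 ∧ ¬p1 ∧ p3 ∧ p3) ∨ ¬p3 ∨ ¬p4   (distribute ∧ over ∨)
≡ (p1 ∧ ¬p2 ∧ p3) ∨ ¬p3 ∨ ¬p4   (simplify)

(p1 ∧ ¬p2 ∧ p3) ∨ ¬p3 ∨ ¬p4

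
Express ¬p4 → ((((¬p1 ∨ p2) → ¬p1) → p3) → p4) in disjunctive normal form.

p4 ∨ (p1 ∧ ¬p2 ∧ ¬p3) ∨ (¬p1 ∧ ¬p3)

¬p4 → ((((¬p1 ∨ p2) → ¬p1) → p3) → p4)
≡ ¬¬p4 ∨ ((((¬p1 ∨ p2) → ¬p1) → p3) → p4)   [eliminate →]
≡ ¬¬p4 ∨ ¬(((¬p1 ∨ p2) → ¬p1) → p3) ∨ p4   [eliminate →]
≡ ¬¬p4 ∨ ¬(¬((¬p1 ∨ p2) → ¬p1) ∨ p3) ∨ p4   [eliminate →]
≡ ¬¬p4 ∨ ¬(¬(¬(¬p1 ∨ p2) ∨ ¬p1) ∨ p3) ∨ p4   [eliminate →]
≡ p4 ∨ ¬(¬(¬(¬p1 ∨ p2) ∨ ¬p1) ∨ p3) ∨ p4   [double negation]
≡ p4 ∨ (¬¬(¬(¬p1 ∨ p2) ∨ ¬p1) ∧ ¬p3) ∨ p4   [De Morgan]
≡ p4 ∨ ((¬(¬p1 ∨ p2) ∨ ¬p1) ∧ ¬p3) ∨ p4   [double negation]
≡ p4 ∨ (((¬¬p1 ∧ ¬p2) ∨ ¬p1) ∧ ¬p3) ∨ p4   [De Morgan]
≡ p4 ∨ (((p1 ∧ ¬p2) ∨ ¬p1) ∧ ¬p3) ∨ p4   [double negation]
≡ p4 ∨ (p1 ∧ ¬p2 ∧ ¬p3) ∨ (¬p1 ∧ ¬p3) ∨ p4   [distribute ∧ over ∨]
≡ p4 ∨ (p1 ∧ ¬p2 ∧ ¬p3) ∨ (¬p1 ∧ ¬p3)   [simplify]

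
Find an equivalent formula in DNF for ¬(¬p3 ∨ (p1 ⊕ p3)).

p3 ∧ p1

¬(¬p3 ∨ (p1 ⊕ p3))
= ¬(¬p3 ∨ (p1 ∧ ¬p3) ∨ (¬p1 ∧ p3))   [expand ⊕]
= ¬¬p3 ∧ ¬(p1 ∧ ¬p3) ∧ ¬(¬p1 ∧ p3)   [De Morgan]
= p3 ∧ ¬(p1 ∧ ¬p3) ∧ ¬(¬p1 ∧ p3)   [double negation]
= p3 ∧ (¬p1 ∨ ¬¬p3) ∧ ¬(¬p1 ∧ p3)   [De Morgan]
= p3 ∧ (¬p1 ∨ p3) ∧ ¬(¬p1 ∧ p3)   [double negation]
= p3 ∧ (¬p1 ∨ p3) ∧ (¬¬p1 ∨ ¬p3)   [De Morgan]
= p3 ∧ (¬p1 ∨ p3) ∧ (p1 ∨ ¬p3)   [double negation]
= (p3 ∧ ¬p1 ∧ p1) ∨ (p3 ∧ ¬p1 ∧ ¬p3) ∨ (p3 ∧ p3 ∧ p1) ∨ (p3 ∧ p3 ∧ ¬p3)   [distribute ∧ over ∨]
= p3 ∧ p1   [simplify]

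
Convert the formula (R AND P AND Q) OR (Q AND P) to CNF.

(R AND P AND Q) OR (Q AND P)
≡ (R OR Q) AND (R OR P) AND (P OR Q) AND (P OR P) AND (Q OR Q) AND (Q OR P)   — distribute OR over AND
≡ P AND Q   — simplify

P AND Q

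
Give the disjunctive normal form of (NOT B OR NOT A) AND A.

NOT B AND A

(NOT B OR NOT A) AND A
⇔ (NOT B AND A) OR (NOT A AND A)   — distribute AND over OR
⇔ NOT B AND A   — simplify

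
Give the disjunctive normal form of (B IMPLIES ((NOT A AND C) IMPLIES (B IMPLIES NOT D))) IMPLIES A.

(B IMPLIES ((NOT A AND C) IMPLIES (B IMPLIES NOT D))) IMPLIES A
= NOT (B IMPLIES ((NOT A AND C) IMPLIES (B IMPLIES NOT D))) OR A   (eliminate IMPLIES)
= NOT (NOT B OR ((NOT A AND C) IMPLIES (B IMPLIES NOT D))) OR A   (eliminate IMPLIES)
= NOT (NOT B OR NOT (NOT A AND C) OR (B IMPLIES NOT D)) OR A   (eliminate IMPLIES)
= NOT (NOT B OR NOT (NOT A AND C) OR NOT B OR NOT D) OR A   (eliminate IMPLIES)
= (NOT NOT B AND NOT NOT (NOT A AND C) AND NOT NOT B AND NOT NOT D) OR A   (De Morgan)
= (B AND NOT NOT (NOT A AND C) AND NOT NOT B AND NOT NOT D) OR A   (double negation)
= (B AND NOT A AND C AND NOT NOT B AND NOT NOT D) OR A   (double negation)
= (B AND NOT A AND C AND B AND NOT NOT D) OR A   (double negation)
= (B AND NOT A AND C AND B AND D) OR A   (double negation)
= (B AND NOT A AND C AND D) OR A   (simplify)

(B AND NOT A AND C AND D) OR A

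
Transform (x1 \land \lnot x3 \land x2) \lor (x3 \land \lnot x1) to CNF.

(x1 \land \lnot x3 \land x2) \lor (x3 \land \lnot x1)
⇔ (x1 \lor x3) \land (x1 \lor \lnot x1) \land (\lnot x3 \lor x3) \land (\lnot x3 \lor \lnot x1) \land (x2 \lor x3) \land (x2 \lor \lnot x1)   [distribute \lor over \land]
⇔ (x1 \lor x3) \land (\lnot x3 \lor \lnot x1) \land (x2 \lor x3) \land (x2 \lor \lnot x1)   [simplify]

(x1 \lor x3) \land (\lnot x3 \lor \lnot x1) \land (x2 \lor x3) \land (x2 \lor \lnot x1)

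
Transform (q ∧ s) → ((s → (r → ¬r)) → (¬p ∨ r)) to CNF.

(q ∧ s) → ((s → (r → ¬r)) → (¬p ∨ r))
≡ ¬(q ∧ s) ∨ ((s → (r → ¬r)) → (¬p ∨ r))   [eliminate →]
≡ ¬(q ∧ s) ∨ ¬(s → (r → ¬r)) ∨ ¬p ∨ r   [eliminate →]
≡ ¬(q ∧ s) ∨ ¬(¬s ∨ (r → ¬r)) ∨ ¬p ∨ r   [eliminate →]
≡ ¬(q ∧ s) ∨ ¬(¬s ∨ ¬r ∨ ¬r) ∨ ¬p ∨ r   [eliminate →]
≡ ¬q ∨ ¬s ∨ ¬(¬s ∨ ¬r ∨ ¬r) ∨ ¬p ∨ r   [De Morgan]
≡ ¬q ∨ ¬s ∨ (¬¬s ∧ ¬¬r ∧ ¬¬r) ∨ ¬p ∨ r   [De Morgan]
≡ ¬q ∨ ¬s ∨ (s ∧ ¬¬r ∧ ¬¬r) ∨ ¬p ∨ r   [double negation]
≡ ¬q ∨ ¬s ∨ (s ∧ r ∧ ¬¬r) ∨ ¬p ∨ r   [double negation]
≡ ¬q ∨ ¬s ∨ (s ∧ r ∧ r) ∨ ¬p ∨ r   [double negation]
≡ (¬q ∨ ¬s ∨ s ∨ ¬p ∨ r) ∧ (¬q ∨ ¬s ∨ r ∨ ¬p ∨ r) ∧ (¬q ∨ ¬s ∨ r ∨ ¬p ∨ r)   [distribute ∨ over ∧]
≡ ¬q ∨ ¬s ∨ r ∨ ¬p   [simplify]

¬q ∨ ¬s ∨ r ∨ ¬p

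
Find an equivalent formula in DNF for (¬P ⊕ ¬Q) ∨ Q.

(¬P ⊕ ¬Q) ∨ Q
⇔ (¬P ∧ ¬¬Q) ∨ (¬¬P ∧ ¬Q) ∨ Q   [expand ⊕]
⇔ (¬P ∧ Q) ∨ (¬¬P ∧ ¬Q) ∨ Q   [double negation]
⇔ (¬P ∧ Q) ∨ (P ∧ ¬Q) ∨ Q   [double negation]
⇔ (P ∧ ¬Q) ∨ Q   [simplify]

(P ∧ ¬Q) ∨ Q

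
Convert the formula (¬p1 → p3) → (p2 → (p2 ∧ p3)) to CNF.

(¬p1 → p3) → (p2 → (p2 ∧ p3))
⇔ ¬(¬p1 → p3) ∨ (p2 → (p2 ∧ p3))   — eliminate →
⇔ ¬(¬¬p1 ∨ p3) ∨ (p2 → (p2 ∧ p3))   — eliminate →
⇔ ¬(¬¬p1 ∨ p3) ∨ ¬p2 ∨ (p2 ∧ p3)   — eliminate →
⇔ (¬¬¬p1 ∧ ¬p3) ∨ ¬p2 ∨ (p2 ∧ p3)   — De Morgan
⇔ (¬p1 ∧ ¬p3) ∨ ¬p2 ∨ (p2 ∧ p3)   — double negation
⇔ (¬p1 ∨ ¬p2 ∨ p2) ∧ (¬p1 ∨ ¬p2 ∨ p3) ∧ (¬p3 ∨ ¬p2 ∨ p2) ∧ (¬p3 ∨ ¬p2 ∨ p3)   — distribute ∨ over ∧
⇔ ¬p1 ∨ ¬p2 ∨ p3   — simplify

¬p1 ∨ ¬p2 ∨ p3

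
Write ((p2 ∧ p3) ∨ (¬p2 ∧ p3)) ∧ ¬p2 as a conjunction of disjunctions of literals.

((p2 ∧ p3) ∨ (¬p2 ∧ p3)) ∧ ¬p2
= (p2 ∨ ¬p2) ∧ (p2 ∨ p3) ∧ (p3 ∨ ¬p2) ∧ (p3 ∨ p3) ∧ ¬p2   [distribute ∨ over ∧]
= p3 ∧ ¬p2   [simplify]

p3 ∧ ¬p2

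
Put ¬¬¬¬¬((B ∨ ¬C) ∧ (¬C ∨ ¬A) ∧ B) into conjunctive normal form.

(¬B ∨ C) ∧ (¬B ∨ A)

¬¬¬¬¬((B ∨ ¬C) ∧ (¬C ∨ ¬A) ∧ B)
⇔ ¬¬¬((B ∨ ¬C) ∧ (¬C ∨ ¬A) ∧ B)   — double negation
⇔ ¬((B ∨ ¬C) ∧ (¬C ∨ ¬A) ∧ B)   — double negation
⇔ ¬(B ∨ ¬C) ∨ ¬(¬C ∨ ¬A) ∨ ¬B   — De Morgan
⇔ (¬B ∧ ¬¬C) ∨ ¬(¬C ∨ ¬A) ∨ ¬B   — De Morgan
⇔ (¬B ∧ C) ∨ ¬(¬C ∨ ¬A) ∨ ¬B   — double negation
⇔ (¬B ∧ C) ∨ (¬¬C ∧ ¬¬A) ∨ ¬B   — De Morgan
⇔ (¬B ∧ C) ∨ (C ∧ ¬¬A) ∨ ¬B   — double negation
⇔ (¬B ∧ C) ∨ (C ∧ A) ∨ ¬B   — double negation
⇔ (¬B ∨ C ∨ ¬B) ∧ (¬B ∨ A ∨ ¬B) ∧ (C ∨ C ∨ ¬B) ∧ (C ∨ A ∨ ¬B)   — distribute ∨ over ∧
⇔ (¬B ∨ C) ∧ (¬B ∨ A)   — simplify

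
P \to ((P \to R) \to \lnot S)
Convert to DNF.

\lnot P \lor P \land \lnot R \lor \lnot S

P \to ((P \to R) \to \lnot S)
⇔ \lnot P \lor ((P \to R) \to \lnot S)   (eliminate \to)
⇔ \lnot P \lor \lnot (P \to R) \lor \lnot S   (eliminate \to)
⇔ \lnot P \lor \lnot (\lnot P \lor R) \lor \lnot S   (eliminate \to)
⇔ \lnot P \lor \lnot \lnot P \land \lnot R \lor \lnot S   (De Morgan)
⇔ \lnot P \lor P \land \lnot R \lor \lnot S   (double negation)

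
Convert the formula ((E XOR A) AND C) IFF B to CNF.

((E XOR A) AND C) IFF B
⇔ (((E XOR A) AND C) IMPLIES B) AND (B IMPLIES ((E XOR A) AND C))   [eliminate IFF]
⇔ (NOT ((E XOR A) AND C) OR B) AND (B IMPLIES ((E XOR A) AND C))   [eliminate IMPLIES]
⇔ (NOT ((E OR A) AND NOT (E AND A) AND C) OR B) AND (B IMPLIES ((E XOR A) AND C))   [expand XOR]
⇔ (NOT ((E OR A) AND NOT (E AND A) AND C) OR B) AND (NOT B OR ((E XOR A) AND C))   [eliminate IMPLIES]
⇔ (NOT ((E OR A) AND NOT (E AND A) AND C) OR B) AND (NOT B OR ((E OR A) AND NOT (E AND A) AND C))   [expand XOR]
⇔ (NOT (E OR A) OR NOT NOT (E AND A) OR NOT C OR B) AND (NOT B OR ((E OR A) AND NOT (E AND A) AND C))   [De Morgan]
⇔ ((NOT E AND NOT A) OR NOT NOT (E AND A) OR NOT C OR B) AND (NOT B OR ((E OR A) AND NOT (E AND A) AND C))   [De Morgan]
⇔ ((NOT E AND NOT A) OR (E AND A) OR NOT C OR B) AND (NOT B OR ((E OR A) AND NOT (E AND A) AND C))   [double negation]
⇔ ((NOT E AND NOT A) OR (E AND A) OR NOT C OR B) AND (NOT B OR ((E OR A) AND (NOT E OR NOT A) AND C))   [De Morgan]
⇔ (NOT E OR E OR NOT C OR B) AND (NOT E OR A OR NOT C OR B) AND (NOT A OR E OR NOT C OR B) AND (NOT A OR A OR NOT C OR B) AND (NOT B OR E OR A) AND (NOT B OR NOT E OR NOT A) AND (NOT B OR C)   [distribute OR over AND]
⇔ (NOT E OR A OR NOT C OR B) AND (NOT A OR E OR NOT C OR B) AND (NOT B OR E OR A) AND (NOT B OR NOT E OR NOT A) AND (NOT B OR C)   [simplify]

(NOT E OR A OR NOT C OR B) AND (NOT A OR E OR NOT C OR B) AND (NOT B OR E OR A) AND (NOT B OR NOT E OR NOT A) AND (NOT B OR C)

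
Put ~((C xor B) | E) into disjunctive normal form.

(~C & ~B & ~E) | (B & C & ~E)

~((C xor B) | E)
= ~((C & ~B) | (~C & B) | E)
= ~(C & ~B) & ~(~C & B) & ~E
= (~C | ~~B) & ~(~C & B) & ~E
= (~C | B) & ~(~C & B) & ~E
= (~C | B) & (~~C | ~B) & ~E
= (~C | B) & (C | ~B) & ~E
= (~C & C & ~E) | (~C & ~B & ~E) | (B & C & ~E) | (B & ~B & ~E)
= (~C & ~B & ~E) | (B & C & ~E)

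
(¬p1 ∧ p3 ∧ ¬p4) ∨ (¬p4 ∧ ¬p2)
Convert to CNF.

(¬p1 ∨ ¬p2) ∧ (p3 ∨ ¬p2) ∧ ¬p4

(¬p1 ∧ p3 ∧ ¬p4) ∨ (¬p4 ∧ ¬p2)
≡ (¬p1 ∨ ¬p4) ∧ (¬p1 ∨ ¬p2) ∧ (p3 ∨ ¬p4) ∧ (p3 ∨ ¬p2) ∧ (¬p4 ∨ ¬p4) ∧ (¬p4 ∨ ¬p2)   [distribute ∨ over ∧]
≡ (¬p1 ∨ ¬p2) ∧ (p3 ∨ ¬p2) ∧ ¬p4   [simplify]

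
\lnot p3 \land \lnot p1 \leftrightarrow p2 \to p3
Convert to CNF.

\lnot p3 \land \lnot p1 \leftrightarrow p2 \to p3
= (\lnot p3 \land \lnot p1 \to (p2 \to p3)) \land ((p2 \to p3) \to \lnot p3 \land \lnot p1)
= (\lnot (\lnot p3 \land \lnot p1) \lor (p2 \to p3)) \land ((p2 \to p3) \to \lnot p3 \land \lnot p1)
= (\lnot (\lnot p3 \land \lnot p1) \lor \lnot p2 \lor p3) \land ((p2 \to p3) \to \lnot p3 \land \lnot p1)
= (\lnot (\lnot p3 \land \lnot p1) \lor \lnot p2 \lor p3) \land (\lnot (p2 \to p3) \lor \lnot p3 \land \lnot p1)
= (\lnot (\lnot p3 \land \lnot p1) \lor \lnot p2 \lor p3) \land (\lnot (\lnot p2 \lor p3) \lor \lnot p3 \land \lnot p1)
= (\lnot \lnot p3 \lor \lnot \lnot p1 \lor \lnot p2 \lor p3) \land (\lnot (\lnot p2 \lor p3) \lor \lnot p3 \land \lnot p1)
= (p3 \lor \lnot \lnot p1 \lor \lnot p2 \lor p3) \land (\lnot (\lnot p2 \lor p3) \lor \lnot p3 \land \lnot p1)
= (p3 \lor p1 \lor \lnot p2 \lor p3) \land (\lnot (\lnot p2 \lor p3) \lor \lnot p3 \land \lnot p1)
= (p3 \lor p1 \lor \lnot p2 \lor p3) \land (\lnot \lnot p2 \land \lnot p3 \lor \lnot p3 \land \lnot p1)
= (p3 \lor p1 \lor \lnot p2 \lor p3) \land (p2 \land \lnot p3 \lor \lnot p3 \land \lnot p1)
= (p3 \lor p1 \lor \lnot p2 \lor p3) \land (p2 \lor \lnot p3) \land (p2 \lor \lnot p1) \land (\lnot p3 \lor \lnot p3) \land (\lnot p3 \lor \lnot p1)
= (p3 \lor p1 \lor \lnot p2) \land (p2 \lor \lnot p1) \land \lnot p3

(p3 \lor p1 \lor \lnot p2) \land (p2 \lor \lnot p1) \land \lnot p3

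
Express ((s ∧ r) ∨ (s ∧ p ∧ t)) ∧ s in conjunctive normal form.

s ∧ (r ∨ p) ∧ (r ∨ t)

((s ∧ r) ∨ (s ∧ p ∧ t)) ∧ s
≡ (s ∨ s) ∧ (s ∨ p) ∧ (s ∨ t) ∧ (r ∨ s) ∧ (r ∨ p) ∧ (r ∨ t) ∧ s   (distribute ∨ over ∧)
≡ s ∧ (r ∨ p) ∧ (r ∨ t)   (simplify)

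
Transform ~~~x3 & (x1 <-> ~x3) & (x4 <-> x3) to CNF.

~x3 & (x3 | x1) & (~x4 | x3)

~~~x3 & (x1 <-> ~x3) & (x4 <-> x3)
≡ ~~~x3 & (x1 -> ~x3) & (~x3 -> x1) & (x4 <-> x3)   [eliminate <->]
≡ ~~~x3 & (~x1 | ~x3) & (~x3 -> x1) & (x4 <-> x3)   [eliminate ->]
≡ ~~~x3 & (~x1 | ~x3) & (~~x3 | x1) & (x4 <-> x3)   [eliminate ->]
≡ ~~~x3 & (~x1 | ~x3) & (~~x3 | x1) & (x4 -> x3) & (x3 -> x4)   [eliminate <->]
≡ ~~~x3 & (~x1 | ~x3) & (~~x3 | x1) & (~x4 | x3) & (x3 -> x4)   [eliminate ->]
≡ ~~~x3 & (~x1 | ~x3) & (~~x3 | x1) & (~x4 | x3) & (~x3 | x4)   [eliminate ->]
≡ ~x3 & (~x1 | ~x3) & (~~x3 | x1) & (~x4 | x3) & (~x3 | x4)   [double negation]
≡ ~x3 & (~x1 | ~x3) & (x3 | x1) & (~x4 | x3) & (~x3 | x4)   [double negation]
≡ ~x3 & (x3 | x1) & (~x4 | x3)   [simplify]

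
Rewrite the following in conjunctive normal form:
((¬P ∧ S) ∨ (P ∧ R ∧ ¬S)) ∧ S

((¬P ∧ S) ∨ (P ∧ R ∧ ¬S)) ∧ S
≡ (¬P ∨ P) ∧ (¬P ∨ R) ∧ (¬P ∨ ¬S) ∧ (S ∨ P) ∧ (S ∨ R) ∧ (S ∨ ¬S) ∧ S   [distribute ∨ over ∧]
≡ (¬P ∨ R) ∧ (¬P ∨ ¬S) ∧ S   [simplify]

(¬P ∨ R) ∧ (¬P ∨ ¬S) ∧ S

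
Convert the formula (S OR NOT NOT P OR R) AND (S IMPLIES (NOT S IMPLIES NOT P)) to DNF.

S OR (P AND NOT S) OR (R AND NOT S) OR (R AND NOT P)

(S OR NOT NOT P OR R) AND (S IMPLIES (NOT S IMPLIES NOT P))
≡ (S OR NOT NOT P OR R) AND (NOT S OR (NOT S IMPLIES NOT P))   [eliminate IMPLIES]
≡ (S OR NOT NOT P OR R) AND (NOT S OR NOT NOT S OR NOT P)   [eliminate IMPLIES]
≡ (S OR P OR R) AND (NOT S OR NOT NOT S OR NOT P)   [double negation]
≡ (S OR P OR R) AND (NOT S OR S OR NOT P)   [double negation]
≡ (S AND NOT S) OR (S AND S) OR (S AND NOT P) OR (P AND NOT S) OR (P AND S) OR (P AND NOT P) OR (R AND NOT S) OR (R AND S) OR (R AND NOT P)   [distribute AND over OR]
≡ S OR (P AND NOT S) OR (R AND NOT S) OR (R AND NOT P)   [simplify]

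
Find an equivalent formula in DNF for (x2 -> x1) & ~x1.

~x2 & ~x1

(x2 -> x1) & ~x1
≡ (~x2 | x1) & ~x1
≡ (~x2 & ~x1) | (x1 & ~x1)
≡ ~x2 & ~x1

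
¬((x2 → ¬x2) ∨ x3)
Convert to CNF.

¬((x2 → ¬x2) ∨ x3)
= ¬(¬x2 ∨ ¬x2 ∨ x3)   (eliminate →)
= ¬¬x2 ∧ ¬¬x2 ∧ ¬x3   (De Morgan)
= x2 ∧ ¬¬x2 ∧ ¬x3   (double negation)
= x2 ∧ x2 ∧ ¬x3   (double negation)
= x2 ∧ ¬x3   (simplify)

x2 ∧ ¬x3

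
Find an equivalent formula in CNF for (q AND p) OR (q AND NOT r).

q AND (p OR NOT r)

(q AND p) OR (q AND NOT r)
≡ (q OR q) AND (q OR NOT r) AND (p OR q) AND (p OR NOT r)   [distribute OR over AND]
≡ q AND (p OR NOT r)   [simplify]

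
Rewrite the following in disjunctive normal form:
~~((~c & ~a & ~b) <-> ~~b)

(c & ~b) | (a & ~b)

~~((~c & ~a & ~b) <-> ~~b)
≡ ~~(((~c & ~a & ~b) -> ~~b) & (~~b -> (~c & ~a & ~b)))   [eliminate <->]
≡ ~~((~(~c & ~a & ~b) | ~~b) & (~~b -> (~c & ~a & ~b)))   [eliminate ->]
≡ ~~((~(~c & ~a & ~b) | ~~b) & (~~~b | (~c & ~a & ~b)))   [eliminate ->]
≡ (~(~c & ~a & ~b) | ~~b) & (~~~b | (~c & ~a & ~b))   [double negation]
≡ (~~c | ~~a | ~~b | ~~b) & (~~~b | (~c & ~a & ~b))   [De Morgan]
≡ (c | ~~a | ~~b | ~~b) & (~~~b | (~c & ~a & ~b))   [double negation]
≡ (c | a | ~~b | ~~b) & (~~~b | (~c & ~a & ~b))   [double negation]
≡ (c | a | b | ~~b) & (~~~b | (~c & ~a & ~b))   [double negation]
≡ (c | a | b | b) & (~~~b | (~c & ~a & ~b))   [double negation]
≡ (c | a | b | b) & (~b | (~c & ~a & ~b))   [double negation]
≡ (c & ~b) | (c & ~c & ~a & ~b) | (a & ~b) | (a & ~c & ~a & ~b) | (b & ~b) | (b & ~c & ~a & ~b) | (b & ~b) | (b & ~c & ~a & ~b)   [distribute & over |]
≡ (c & ~b) | (a & ~b)   [simplify]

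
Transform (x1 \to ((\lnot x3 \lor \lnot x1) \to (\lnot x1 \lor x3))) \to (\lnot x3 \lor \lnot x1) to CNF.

\lnot x3 \lor \lnot x1

(x1 \to ((\lnot x3 \lor \lnot x1) \to (\lnot x1 \lor x3))) \to (\lnot x3 \lor \lnot x1)
⇔ \lnot (x1 \to ((\lnot x3 \lor \lnot x1) \to (\lnot x1 \lor x3))) \lor \lnot x3 \lor \lnot x1   — eliminate \to
⇔ \lnot (\lnot x1 \lor ((\lnot x3 \lor \lnot x1) \to (\lnot x1 \lor x3))) \lor \lnot x3 \lor \lnot x1   — eliminate \to
⇔ \lnot (\lnot x1 \lor \lnot (\lnot x3 \lor \lnot x1) \lor \lnot x1 \lor x3) \lor \lnot x3 \lor \lnot x1   — eliminate \to
⇔ (\lnot \lnot x1 \land \lnot \lnot (\lnot x3 \lor \lnot x1) \land \lnot \lnot x1 \land \lnot x3) \lor \lnot x3 \lor \lnot x1   — De Morgan
⇔ (x1 \land \lnot \lnot (\lnot x3 \lor \lnot x1) \land \lnot \lnot x1 \land \lnot x3) \lor \lnot x3 \lor \lnot x1   — double negation
⇔ (x1 \land (\lnot x3 \lor \lnot x1) \land \lnot \lnot x1 \land \lnot x3) \lor \lnot x3 \lor \lnot x1   — double negation
⇔ (x1 \land (\lnot x3 \lor \lnot x1) \land x1 \land \lnot x3) \lor \lnot x3 \lor \lnot x1   — double negation
⇔ (x1 \lor \lnot x3 \lor \lnot x1) \land (\lnot x3 \lor \lnot x1 \lor \lnot x3 \lor \lnot x1) \land (x1 \lor \lnot x3 \lor \lnot x1) \land (\lnot x3 \lor \lnot x3 \lor \lnot x1)   — distribute \lor over \land
⇔ \lnot x3 \lor \lnot x1   — simplify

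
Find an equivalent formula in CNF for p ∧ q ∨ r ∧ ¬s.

(p ∨ r) ∧ (p ∨ ¬s) ∧ (q ∨ r) ∧ (q ∨ ¬s)

p ∧ q ∨ r ∧ ¬s
≡ (p ∨ r) ∧ (p ∨ ¬s) ∧ (q ∨ r) ∧ (q ∨ ¬s)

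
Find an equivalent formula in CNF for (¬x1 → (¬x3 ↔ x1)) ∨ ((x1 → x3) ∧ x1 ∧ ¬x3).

(¬x1 → (¬x3 ↔ x1)) ∨ ((x1 → x3) ∧ x1 ∧ ¬x3)
≡ ¬¬x1 ∨ (¬x3 ↔ x1) ∨ ((x1 → x3) ∧ x1 ∧ ¬x3)   — eliminate →
≡ ¬¬x1 ∨ ((¬x3 → x1) ∧ (x1 → ¬x3)) ∨ ((x1 → x3) ∧ x1 ∧ ¬x3)   — eliminate ↔
≡ ¬¬x1 ∨ ((¬¬x3 ∨ x1) ∧ (x1 → ¬x3)) ∨ ((x1 → x3) ∧ x1 ∧ ¬x3)   — eliminate →
≡ ¬¬x1 ∨ ((¬¬x3 ∨ x1) ∧ (¬x1 ∨ ¬x3)) ∨ ((x1 → x3) ∧ x1 ∧ ¬x3)   — eliminate →
≡ ¬¬x1 ∨ ((¬¬x3 ∨ x1) ∧ (¬x1 ∨ ¬x3)) ∨ ((¬x1 ∨ x3) ∧ x1 ∧ ¬x3)   — eliminate →
≡ x1 ∨ ((¬¬x3 ∨ x1) ∧ (¬x1 ∨ ¬x3)) ∨ ((¬x1 ∨ x3) ∧ x1 ∧ ¬x3)   — double negation
≡ x1 ∨ ((x3 ∨ x1) ∧ (¬x1 ∨ ¬x3)) ∨ ((¬x1 ∨ x3) ∧ x1 ∧ ¬x3)   — double negation
≡ (x1 ∨ x3 ∨ x1 ∨ ¬x1 ∨ x3) ∧ (x1 ∨ x3 ∨ x1 ∨ x1) ∧ (x1 ∨ x3 ∨ x1 ∨ ¬x3) ∧ (x1 ∨ ¬x1 ∨ ¬x3 ∨ ¬x1 ∨ x3) ∧ (x1 ∨ ¬x1 ∨ ¬x3 ∨ x1) ∧ (x1 ∨ ¬x1 ∨ ¬x3 ∨ ¬x3)   — distribute ∨ over ∧
≡ x1 ∨ x3   — simplify

x1 ∨ x3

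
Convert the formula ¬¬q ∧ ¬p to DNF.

q ∧ ¬p

¬¬q ∧ ¬p
⇔ q ∧ ¬p   [double negation]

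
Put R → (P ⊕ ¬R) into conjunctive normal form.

R → (P ⊕ ¬R)
≡ ¬R ∨ (P ⊕ ¬R)   — eliminate →
≡ ¬R ∨ ((P ∨ ¬R) ∧ ¬(P ∧ ¬R))   — expand ⊕
≡ ¬R ∨ ((P ∨ ¬R) ∧ (¬P ∨ ¬¬R))   — De Morgan
≡ ¬R ∨ ((P ∨ ¬R) ∧ (¬P ∨ R))   — double negation
≡ (¬R ∨ P ∨ ¬R) ∧ (¬R ∨ ¬P ∨ R)   — distribute ∨ over ∧
≡ ¬R ∨ P   — simplify

¬R ∨ P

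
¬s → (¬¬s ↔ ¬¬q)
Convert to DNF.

s ∨ (¬s ∧ ¬q)

¬s → (¬¬s ↔ ¬¬q)
= ¬¬s ∨ (¬¬s ↔ ¬¬q)   (eliminate →)
= ¬¬s ∨ ((¬¬s → ¬¬q) ∧ (¬¬q → ¬¬s))   (eliminate ↔)
= ¬¬s ∨ ((¬¬¬s ∨ ¬¬q) ∧ (¬¬q → ¬¬s))   (eliminate →)
= ¬¬s ∨ ((¬¬¬s ∨ ¬¬q) ∧ (¬¬¬q ∨ ¬¬s))   (eliminate →)
= s ∨ ((¬¬¬s ∨ ¬¬q) ∧ (¬¬¬q ∨ ¬¬s))   (double negation)
= s ∨ ((¬s ∨ ¬¬q) ∧ (¬¬¬q ∨ ¬¬s))   (double negation)
= s ∨ ((¬s ∨ q) ∧ (¬¬¬q ∨ ¬¬s))   (double negation)
= s ∨ ((¬s ∨ q) ∧ (¬q ∨ ¬¬s))   (double negation)
= s ∨ ((¬s ∨ q) ∧ (¬q ∨ s))   (double negation)
= s ∨ (¬s ∧ ¬q) ∨ (¬s ∧ s) ∨ (q ∧ ¬q) ∨ (q ∧ s)   (distribute ∧ over ∨)
= s ∨ (¬s ∧ ¬q)   (simplify)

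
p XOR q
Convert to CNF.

p XOR q
= (p OR q) AND NOT (p AND q)   — expand XOR
= (p OR q) AND (NOT p OR NOT q)   — De Morgan

(p OR q) AND (NOT p OR NOT q)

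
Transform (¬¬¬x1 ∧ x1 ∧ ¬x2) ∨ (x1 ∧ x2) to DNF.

x1 ∧ x2

(¬¬¬x1 ∧ x1 ∧ ¬x2) ∨ (x1 ∧ x2)
≡ (¬x1 ∧ x1 ∧ ¬x2) ∨ (x1 ∧ x2)   — double negation
≡ x1 ∧ x2   — simplify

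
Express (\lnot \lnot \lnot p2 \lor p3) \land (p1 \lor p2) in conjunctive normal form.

(\lnot \lnot \lnot p2 \lor p3) \land (p1 \lor p2)
≡ (\lnot p2 \lor p3) \land (p1 \lor p2)

(\lnot p2 \lor p3) \land (p1 \lor p2)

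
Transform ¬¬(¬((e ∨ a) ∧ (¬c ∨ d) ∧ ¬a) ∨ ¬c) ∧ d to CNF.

¬¬(¬((e ∨ a) ∧ (¬c ∨ d) ∧ ¬a) ∨ ¬c) ∧ d
≡ (¬((e ∨ a) ∧ (¬c ∨ d) ∧ ¬a) ∨ ¬c) ∧ d   [double negation]
≡ (¬(e ∨ a) ∨ ¬(¬c ∨ d) ∨ ¬¬a ∨ ¬c) ∧ d   [De Morgan]
≡ ((¬e ∧ ¬a) ∨ ¬(¬c ∨ d) ∨ ¬¬a ∨ ¬c) ∧ d   [De Morgan]
≡ ((¬e ∧ ¬a) ∨ (¬¬c ∧ ¬d) ∨ ¬¬a ∨ ¬c) ∧ d   [De Morgan]
≡ ((¬e ∧ ¬a) ∨ (c ∧ ¬d) ∨ ¬¬a ∨ ¬c) ∧ d   [double negation]
≡ ((¬e ∧ ¬a) ∨ (c ∧ ¬d) ∨ a ∨ ¬c) ∧ d   [double negation]
≡ (¬e ∨ c ∨ a ∨ ¬c) ∧ (¬e ∨ ¬d ∨ a ∨ ¬c) ∧ (¬a ∨ c ∨ a ∨ ¬c) ∧ (¬a ∨ ¬d ∨ a ∨ ¬c) ∧ d   [distribute ∨ over ∧]
≡ (¬e ∨ ¬d ∨ a ∨ ¬c) ∧ d   [simplify]

(¬e ∨ ¬d ∨ a ∨ ¬c) ∧ d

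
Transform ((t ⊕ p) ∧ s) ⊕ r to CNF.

(t ∨ p ∨ r) ∧ (¬t ∨ ¬p ∨ r) ∧ (s ∨ r) ∧ (¬t ∨ p ∨ ¬s ∨ ¬r) ∧ (¬p ∨ t ∨ ¬s ∨ ¬r)

((t ⊕ p) ∧ s) ⊕ r
≡ (((t ⊕ p) ∧ s) ∨ r) ∧ ¬((t ⊕ p) ∧ s ∧ r)   [expand ⊕]
≡ (((t ∨ p) ∧ ¬(t ∧ p) ∧ s) ∨ r) ∧ ¬((t ⊕ p) ∧ s ∧ r)   [expand ⊕]
≡ (((t ∨ p) ∧ ¬(t ∧ p) ∧ s) ∨ r) ∧ ¬((t ∨ p) ∧ ¬(t ∧ p) ∧ s ∧ r)   [expand ⊕]
≡ (((t ∨ p) ∧ (¬t ∨ ¬p) ∧ s) ∨ r) ∧ ¬((t ∨ p) ∧ ¬(t ∧ p) ∧ s ∧ r)   [De Morgan]
≡ (((t ∨ p) ∧ (¬t ∨ ¬p) ∧ s) ∨ r) ∧ (¬(t ∨ p) ∨ ¬¬(t ∧ p) ∨ ¬s ∨ ¬r)   [De Morgan]
≡ (((t ∨ p) ∧ (¬t ∨ ¬p) ∧ s) ∨ r) ∧ ((¬t ∧ ¬p) ∨ ¬¬(t ∧ p) ∨ ¬s ∨ ¬r)   [De Morgan]
≡ (((t ∨ p) ∧ (¬t ∨ ¬p) ∧ s) ∨ r) ∧ ((¬t ∧ ¬p) ∨ (t ∧ p) ∨ ¬s ∨ ¬r)   [double negation]
≡ (t ∨ p ∨ r) ∧ (¬t ∨ ¬p ∨ r) ∧ (s ∨ r) ∧ (¬t ∨ t ∨ ¬s ∨ ¬r) ∧ (¬t ∨ p ∨ ¬s ∨ ¬r) ∧ (¬p ∨ t ∨ ¬s ∨ ¬r) ∧ (¬p ∨ p ∨ ¬s ∨ ¬r)   [distribute ∨ over ∧]
≡ (t ∨ p ∨ r) ∧ (¬t ∨ ¬p ∨ r) ∧ (s ∨ r) ∧ (¬t ∨ p ∨ ¬s ∨ ¬r) ∧ (¬p ∨ t ∨ ¬s ∨ ¬r)   [simplify]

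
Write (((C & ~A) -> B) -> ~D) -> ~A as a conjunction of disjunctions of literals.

D | ~A

(((C & ~A) -> B) -> ~D) -> ~A
= ~(((C & ~A) -> B) -> ~D) | ~A   [eliminate ->]
= ~(~((C & ~A) -> B) | ~D) | ~A   [eliminate ->]
= ~(~(~(C & ~A) | B) | ~D) | ~A   [eliminate ->]
= (~~(~(C & ~A) | B) & ~~D) | ~A   [De Morgan]
= ((~(C & ~A) | B) & ~~D) | ~A   [double negation]
= ((~C | ~~A | B) & ~~D) | ~A   [De Morgan]
= ((~C | A | B) & ~~D) | ~A   [double negation]
= ((~C | A | B) & D) | ~A   [double negation]
= (~C | A | B | ~A) & (D | ~A)   [distribute | over &]
= D | ~A   [simplify]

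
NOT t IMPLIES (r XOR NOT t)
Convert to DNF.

NOT t IMPLIES (r XOR NOT t)
⇔ NOT NOT t OR (r XOR NOT t)   [eliminate IMPLIES]
⇔ NOT NOT t OR (r AND NOT NOT t) OR (NOT r AND NOT t)   [expand XOR]
⇔ t OR (r AND NOT NOT t) OR (NOT r AND NOT t)   [double negation]
⇔ t OR (r AND t) OR (NOT r AND NOT t)   [double negation]
⇔ t OR (NOT r AND NOT t)   [simplify]

t OR (NOT r AND NOT t)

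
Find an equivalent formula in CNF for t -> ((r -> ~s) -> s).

t -> ((r -> ~s) -> s)
≡ ~t | ((r -> ~s) -> s)
≡ ~t | ~(r -> ~s) | s
≡ ~t | ~(~r | ~s) | s
≡ ~t | (~~r & ~~s) | s
≡ ~t | (r & ~~s) | s
≡ ~t | (r & s) | s
≡ (~t | r | s) & (~t | s | s)
≡ ~t | s

~t | s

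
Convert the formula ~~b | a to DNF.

b | a

~~b | a
≡ b | a   [double negation]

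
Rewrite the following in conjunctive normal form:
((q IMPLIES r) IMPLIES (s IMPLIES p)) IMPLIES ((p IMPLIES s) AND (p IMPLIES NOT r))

(s OR NOT p) AND (NOT p OR NOT r)

((q IMPLIES r) IMPLIES (s IMPLIES p)) IMPLIES ((p IMPLIES s) AND (p IMPLIES NOT r))
≡ NOT ((q IMPLIES r) IMPLIES (s IMPLIES p)) OR ((p IMPLIES s) AND (p IMPLIES NOT r))   [eliminate IMPLIES]
≡ NOT (NOT (q IMPLIES r) OR (s IMPLIES p)) OR ((p IMPLIES s) AND (p IMPLIES NOT r))   [eliminate IMPLIES]
≡ NOT (NOT (NOT q OR r) OR (s IMPLIES p)) OR ((p IMPLIES s) AND (p IMPLIES NOT r))   [eliminate IMPLIES]
≡ NOT (NOT (NOT q OR r) OR NOT s OR p) OR ((p IMPLIES s) AND (p IMPLIES NOT r))   [eliminate IMPLIES]
≡ NOT (NOT (NOT q OR r) OR NOT s OR p) OR ((NOT p OR s) AND (p IMPLIES NOT r))   [eliminate IMPLIES]
≡ NOT (NOT (NOT q OR r) OR NOT s OR p) OR ((NOT p OR s) AND (NOT p OR NOT r))   [eliminate IMPLIES]
≡ (NOT NOT (NOT q OR r) AND NOT NOT s AND NOT p) OR ((NOT p OR s) AND (NOT p OR NOT r))   [De Morgan]
≡ ((NOT q OR r) AND NOT NOT s AND NOT p) OR ((NOT p OR s) AND (NOT p OR NOT r))   [double negation]
≡ ((NOT q OR r) AND s AND NOT p) OR ((NOT p OR s) AND (NOT p OR NOT r))   [double negation]
≡ (NOT q OR r OR NOT p OR s) AND (NOT q OR r OR NOT p OR NOT r) AND (s OR NOT p OR s) AND (s OR NOT p OR NOT r) AND (NOT p OR NOT p OR s) AND (NOT p OR NOT p OR NOT r)   [distribute OR over AND]
≡ (s OR NOT p) AND (NOT p OR NOT r)   [simplify]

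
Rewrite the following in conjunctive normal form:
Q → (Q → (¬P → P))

Q → (Q → (¬P → P))
= ¬Q ∨ (Q → (¬P → P))   (eliminate →)
= ¬Q ∨ ¬Q ∨ (¬P → P)   (eliminate →)
= ¬Q ∨ ¬Q ∨ ¬¬P ∨ P   (eliminate →)
= ¬Q ∨ ¬Q ∨ P ∨ P   (double negation)
= ¬Q ∨ P   (simplify)

¬Q ∨ P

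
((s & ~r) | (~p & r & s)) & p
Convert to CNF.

s & (~r | ~p) & p

((s & ~r) | (~p & r & s)) & p
= (s | ~p) & (s | r) & (s | s) & (~r | ~p) & (~r | r) & (~r | s) & p
= s & (~r | ~p) & p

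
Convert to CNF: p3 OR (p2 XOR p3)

p3 OR p2

p3 OR (p2 XOR p3)
⇔ p3 OR ((p2 OR p3) AND NOT (p2 AND p3))   [expand XOR]
⇔ p3 OR ((p2 OR p3) AND (NOT p2 OR NOT p3))   [De Morgan]
⇔ (p3 OR p2 OR p3) AND (p3 OR NOT p2 OR NOT p3)   [distribute OR over AND]
⇔ p3 OR p2   [simplify]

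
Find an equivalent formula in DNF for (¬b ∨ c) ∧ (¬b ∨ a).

¬b ∨ c ∧ a

(¬b ∨ c) ∧ (¬b ∨ a)
≡ ¬b ∧ ¬b ∨ ¬b ∧ a ∨ c ∧ ¬b ∨ c ∧ a   [distribute ∧ over ∨]
≡ ¬b ∨ c ∧ a   [simplify]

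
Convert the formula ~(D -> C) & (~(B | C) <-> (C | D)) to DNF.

~(D -> C) & (~(B | C) <-> (C | D))
⇔ ~(~D | C) & (~(B | C) <-> (C | D))   [eliminate ->]
⇔ ~(~D | C) & (~(B | C) -> (C | D)) & ((C | D) -> ~(B | C))   [eliminate <->]
⇔ ~(~D | C) & (~~(B | C) | C | D) & ((C | D) -> ~(B | C))   [eliminate ->]
⇔ ~(~D | C) & (~~(B | C) | C | D) & (~(C | D) | ~(B | C))   [eliminate ->]
⇔ ~~D & ~C & (~~(B | C) | C | D) & (~(C | D) | ~(B | C))   [De Morgan]
⇔ D & ~C & (~~(B | C) | C | D) & (~(C | D) | ~(B | C))   [double negation]
⇔ D & ~C & (B | C | C | D) & (~(C | D) | ~(B | C))   [double negation]
⇔ D & ~C & (B | C | C | D) & ((~C & ~D) | ~(B | C))   [De Morgan]
⇔ D & ~C & (B | C | C | D) & ((~C & ~D) | (~B & ~C))   [De Morgan]
⇔ (D & ~C & B & ~C & ~D) | (D & ~C & B & ~B & ~C) | (D & ~C & C & ~C & ~D) | (D & ~C & C & ~B & ~C) | (D & ~C & C & ~C & ~D) | (D & ~C & C & ~B & ~C) | (D & ~C & D & ~C & ~D) | (D & ~C & D & ~B & ~C)   [distribute & over |]
⇔ D & ~C & ~B   [simplify]

D & ~C & ~B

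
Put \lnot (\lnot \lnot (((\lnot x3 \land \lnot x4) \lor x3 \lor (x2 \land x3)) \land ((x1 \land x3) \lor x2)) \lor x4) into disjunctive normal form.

(\lnot x1 \land \lnot x2 \land \lnot x4) \lor (\lnot x3 \land \lnot x2 \land \lnot x4)

\lnot (\lnot \lnot (((\lnot x3 \land \lnot x4) \lor x3 \lor (x2 \land x3)) \land ((x1 \land x3) \lor x2)) \lor x4)
⇔ \lnot \lnot \lnot (((\lnot x3 \land \lnot x4) \lor x3 \lor (x2 \land x3)) \land ((x1 \land x3) \lor x2)) \land \lnot x4   — De Morgan
⇔ \lnot (((\lnot x3 \land \lnot x4) \lor x3 \lor (x2 \land x3)) \land ((x1 \land x3) \lor x2)) \land \lnot x4   — double negation
⇔ (\lnot ((\lnot x3 \land \lnot x4) \lor x3 \lor (x2 \land x3)) \lor \lnot ((x1 \land x3) \lor x2)) \land \lnot x4   — De Morgan
⇔ ((\lnot (\lnot x3 \land \lnot x4) \land \lnot x3 \land \lnot (x2 \land x3)) \lor \lnot ((x1 \land x3) \lor x2)) \land \lnot x4   — De Morgan
⇔ (((\lnot \lnot x3 \lor \lnot \lnot x4) \land \lnot x3 \land \lnot (x2 \land x3)) \lor \lnot ((x1 \land x3) \lor x2)) \land \lnot x4   — De Morgan
⇔ (((x3 \lor \lnot \lnot x4) \land \lnot x3 \land \lnot (x2 \land x3)) \lor \lnot ((x1 \land x3) \lor x2)) \land \lnot x4   — double negation
⇔ (((x3 \lor x4) \land \lnot x3 \land \lnot (x2 \land x3)) \lor \lnot ((x1 \land x3) \lor x2)) \land \lnot x4   — double negation
⇔ (((x3 \lor x4) \land \lnot x3 \land (\lnot x2 \lor \lnot x3)) \lor \lnot ((x1 \land x3) \lor x2)) \land \lnot x4   — De Morgan
⇔ (((x3 \lor x4) \land \lnot x3 \land (\lnot x2 \lor \lnot x3)) \lor (\lnot (x1 \land x3) \land \lnot x2)) \land \lnot x4   — De Morgan
⇔ (((x3 \lor x4) \land \lnot x3 \land (\lnot x2 \lor \lnot x3)) \lor ((\lnot x1 \lor \lnot x3) \land \lnot x2)) \land \lnot x4   — De Morgan
⇔ (x3 \land \lnot x3 \land \lnot x2 \land \lnot x4) \lor (x3 \land \lnot x3 \land \lnot x3 \land \lnot x4) \lor (x4 \land \lnot x3 \land \lnot x2 \land \lnot x4) \lor (x4 \land \lnot x3 \land \lnot x3 \land \lnot x4) \lor (\lnot x1 \land \lnot x2 \land \lnot x4) \lor (\lnot x3 \land \lnot x2 \land \lnot x4)   — distribute \land over \lor
⇔ (\lnot x1 \land \lnot x2 \land \lnot x4) \lor (\lnot x3 \land \lnot x2 \land \lnot x4)   — simplify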